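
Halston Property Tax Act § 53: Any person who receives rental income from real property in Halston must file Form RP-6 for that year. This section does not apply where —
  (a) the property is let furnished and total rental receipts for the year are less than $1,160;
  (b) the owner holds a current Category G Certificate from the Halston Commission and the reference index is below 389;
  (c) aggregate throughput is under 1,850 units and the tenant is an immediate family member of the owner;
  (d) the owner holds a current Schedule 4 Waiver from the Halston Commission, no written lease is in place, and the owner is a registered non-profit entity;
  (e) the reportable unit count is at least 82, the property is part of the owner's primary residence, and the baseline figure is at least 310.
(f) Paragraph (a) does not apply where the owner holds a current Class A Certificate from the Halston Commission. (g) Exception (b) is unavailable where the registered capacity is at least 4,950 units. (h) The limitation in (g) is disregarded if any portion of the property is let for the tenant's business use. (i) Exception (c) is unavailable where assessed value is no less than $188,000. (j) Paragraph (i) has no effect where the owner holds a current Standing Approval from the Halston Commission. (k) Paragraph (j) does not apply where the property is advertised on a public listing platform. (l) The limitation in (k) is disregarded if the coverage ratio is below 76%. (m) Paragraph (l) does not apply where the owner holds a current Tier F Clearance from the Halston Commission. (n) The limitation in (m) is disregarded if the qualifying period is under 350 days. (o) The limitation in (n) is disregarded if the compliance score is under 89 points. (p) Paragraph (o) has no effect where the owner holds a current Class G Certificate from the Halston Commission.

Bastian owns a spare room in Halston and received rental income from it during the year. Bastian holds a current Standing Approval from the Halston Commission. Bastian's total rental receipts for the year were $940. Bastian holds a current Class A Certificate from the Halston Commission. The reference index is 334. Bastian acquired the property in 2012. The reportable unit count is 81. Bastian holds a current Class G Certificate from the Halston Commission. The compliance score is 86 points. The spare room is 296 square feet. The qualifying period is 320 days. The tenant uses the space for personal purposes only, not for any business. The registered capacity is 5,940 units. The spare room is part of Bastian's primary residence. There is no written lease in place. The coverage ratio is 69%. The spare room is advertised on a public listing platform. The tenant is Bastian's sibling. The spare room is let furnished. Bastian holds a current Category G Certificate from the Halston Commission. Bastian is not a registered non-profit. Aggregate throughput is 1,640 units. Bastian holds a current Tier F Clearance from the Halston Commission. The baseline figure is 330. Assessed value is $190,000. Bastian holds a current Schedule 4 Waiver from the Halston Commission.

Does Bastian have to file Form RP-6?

All of (a)'s requirements are met (the property is let furnished; total rental receipts for the year are $940, less than the $1,160 limit). However, paragraph (f) must be considered: (f) operates — a current Class A Certificate is held. (a) is therefore removed.
Exception (b): a current Category G Certificate is held; the reference index is 334, below the 389 limit — every condition holds. However, paragraphs (g)–(h) must be considered: (g) is triggered — the registered capacity is 5,940 units, meeting the 4,950 units threshold. (h), which would lift (g), is not triggered — the space is used for personal purposes only. (b) is therefore removed.
Exception (c): aggregate throughput is 1,640 units, under the 1,850 units limit; the tenant is an immediate family member — every condition holds. Considering the limiting provisions: (i) is triggered (assessed value is $190,000, meeting the $188,000 threshold), but is displaced by (j): (j) is engaged — a current Standing Approval is held. (k) is engaged (the property is publicly advertised), but is set aside by (l): (l) is engaged — the coverage ratio is 69%, below the 76% limit. (m) would limit (l) — a current Tier F Clearance is held — but (n) sets (m) aside: (n) is engaged — the qualifying period is 320 days, under the 350 days limit. (o) operates (the compliance score is 86 points, under the 89 points limit), but yields to (p): (p) operates against (o): a current Class G Certificate is held. So (c) applies.
Exception (d) does not apply: Bastian is not a registered non-profit.
Exception (e) does not apply: the reportable unit count is 81, short of 82.

No — exception (c) applies; Bastian is not required to file Form RP-6.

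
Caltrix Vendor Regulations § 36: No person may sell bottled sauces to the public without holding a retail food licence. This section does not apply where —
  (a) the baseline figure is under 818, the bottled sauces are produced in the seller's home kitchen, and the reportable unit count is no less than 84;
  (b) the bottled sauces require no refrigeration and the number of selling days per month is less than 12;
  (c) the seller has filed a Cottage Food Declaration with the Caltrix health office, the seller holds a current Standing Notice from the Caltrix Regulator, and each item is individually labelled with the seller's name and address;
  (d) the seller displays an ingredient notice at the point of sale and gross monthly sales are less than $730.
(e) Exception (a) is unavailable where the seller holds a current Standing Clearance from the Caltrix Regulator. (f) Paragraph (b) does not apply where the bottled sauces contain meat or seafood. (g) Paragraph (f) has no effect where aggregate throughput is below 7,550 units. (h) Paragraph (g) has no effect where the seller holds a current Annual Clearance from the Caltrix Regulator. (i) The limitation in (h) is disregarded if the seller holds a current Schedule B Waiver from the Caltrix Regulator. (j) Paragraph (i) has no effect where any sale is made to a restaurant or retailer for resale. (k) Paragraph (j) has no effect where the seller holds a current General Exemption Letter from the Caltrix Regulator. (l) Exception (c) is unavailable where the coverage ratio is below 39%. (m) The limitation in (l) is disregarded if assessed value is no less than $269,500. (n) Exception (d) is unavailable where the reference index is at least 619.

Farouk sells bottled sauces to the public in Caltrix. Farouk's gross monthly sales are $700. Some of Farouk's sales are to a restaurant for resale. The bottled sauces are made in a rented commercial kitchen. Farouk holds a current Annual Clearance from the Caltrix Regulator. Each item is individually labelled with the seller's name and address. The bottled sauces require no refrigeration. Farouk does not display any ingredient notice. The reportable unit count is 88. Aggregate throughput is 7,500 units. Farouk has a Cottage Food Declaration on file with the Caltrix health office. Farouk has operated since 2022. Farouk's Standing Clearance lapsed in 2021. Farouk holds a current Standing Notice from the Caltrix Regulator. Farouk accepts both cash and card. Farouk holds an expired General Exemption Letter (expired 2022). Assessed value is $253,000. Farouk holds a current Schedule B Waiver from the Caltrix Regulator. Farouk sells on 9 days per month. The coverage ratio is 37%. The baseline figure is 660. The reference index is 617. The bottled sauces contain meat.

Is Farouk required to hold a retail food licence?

Exception (a) fails — the bottled sauces are made in a commercial kitchen, not a home kitchen.
Exception (b): the bottled sauces are shelf-stable; the number of selling days per month is 9, less than the 12 limit — every condition holds. However, paragraphs (f)–(k) must be considered: (f) applies — the bottled sauces contain meat. (g) would limit (f) — aggregate throughput is 7,500 units, below the 7,550 units limit — but (h) sets (g) aside: (h) applies — a current Annual Clearance is held. (i) is triggered (a current Schedule B Waiver is held), but is overridden by (j): (j) operates against (i): some sales are to a restaurant for resale. (k) is inapplicable (the General Exemption Letter is not current), so (j) stands. (b) is therefore removed.
Exception (c) is satisfied on its face — a Cottage Food Declaration is on file; a current Standing Notice is held; items are individually labelled. But applying paragraphs (l)–(m): (l) applies — the coverage ratio is 37%, below the 39% limit. (m), which would lift (l), is not engaged — assessed value is $253,000, short of $269,500. (c) is therefore removed.
Exception (d) fails — no ingredient notice is displayed.
No exception displaces § 36.

Yes — Farouk must hold a retail food licence.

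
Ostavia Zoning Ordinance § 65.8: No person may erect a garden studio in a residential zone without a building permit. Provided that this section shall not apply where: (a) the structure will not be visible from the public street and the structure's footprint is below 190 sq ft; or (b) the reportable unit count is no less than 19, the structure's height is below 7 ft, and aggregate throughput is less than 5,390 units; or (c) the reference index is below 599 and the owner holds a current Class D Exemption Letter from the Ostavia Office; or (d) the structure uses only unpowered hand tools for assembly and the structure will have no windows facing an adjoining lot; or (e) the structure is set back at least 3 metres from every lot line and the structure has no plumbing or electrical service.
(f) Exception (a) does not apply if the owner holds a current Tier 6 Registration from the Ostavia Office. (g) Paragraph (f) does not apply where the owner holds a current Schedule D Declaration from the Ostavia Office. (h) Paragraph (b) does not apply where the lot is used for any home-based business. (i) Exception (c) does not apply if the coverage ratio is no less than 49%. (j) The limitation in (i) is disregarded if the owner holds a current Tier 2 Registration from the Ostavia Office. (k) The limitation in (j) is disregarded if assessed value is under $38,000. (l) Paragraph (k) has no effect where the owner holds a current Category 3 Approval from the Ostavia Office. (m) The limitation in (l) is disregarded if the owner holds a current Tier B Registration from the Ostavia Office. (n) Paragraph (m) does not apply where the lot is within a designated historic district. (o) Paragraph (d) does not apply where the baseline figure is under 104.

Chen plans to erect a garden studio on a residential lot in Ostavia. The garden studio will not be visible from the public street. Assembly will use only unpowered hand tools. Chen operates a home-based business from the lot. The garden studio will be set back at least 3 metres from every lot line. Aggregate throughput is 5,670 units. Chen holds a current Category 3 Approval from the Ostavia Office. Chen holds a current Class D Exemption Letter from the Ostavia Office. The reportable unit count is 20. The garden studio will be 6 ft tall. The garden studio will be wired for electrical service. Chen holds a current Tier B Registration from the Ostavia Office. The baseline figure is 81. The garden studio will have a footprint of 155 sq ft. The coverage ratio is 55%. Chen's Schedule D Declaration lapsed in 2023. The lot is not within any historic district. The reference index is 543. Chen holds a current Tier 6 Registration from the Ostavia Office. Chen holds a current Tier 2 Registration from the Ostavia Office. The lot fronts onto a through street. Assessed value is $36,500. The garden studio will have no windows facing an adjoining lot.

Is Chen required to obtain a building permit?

Exception (a)'s conditions are all satisfied: the structure will not be visible from the street; the structure's footprint is 155 sq ft, below the 190 sq ft limit. But: (f) is engaged — a current Tier 6 Registration is held. (g), which would lift (f), is not triggered — there is no Schedule D Declaration in force. Exception (a) does not apply.
Exception (b) fails — aggregate throughput is 5,670 units, not less than 5,390 units.
All of (c)'s requirements are met (the reference index is 543, below the 599 limit; a current Class D Exemption Letter is held). But applying paragraphs (i)–(n): (i) is engaged — the coverage ratio is 55%, meeting the 49% threshold. (j) operates (a current Tier 2 Registration is held), but is itself disapplied by (k): (k) operates — assessed value is $36,500, under the $38,000 limit. (l) is triggered (a current Category 3 Approval is held), but is itself disapplied by (m): (m) operates against (l): a current Tier B Registration is held. (n) does not operate here (the lot is not in a historic district), so (m) stands. Exception (c) does not apply.
Exception (d)'s conditions are all satisfied: assembly uses only hand tools; no windows face an adjoining lot. But: (o) operates — the baseline figure is 81, under the 104 limit. Exception (d) does not apply.
Exception (e) fails — electrical service is planned.
Every exception is unavailable, so the rule governs.

Yes — Chen must obtain a building permit.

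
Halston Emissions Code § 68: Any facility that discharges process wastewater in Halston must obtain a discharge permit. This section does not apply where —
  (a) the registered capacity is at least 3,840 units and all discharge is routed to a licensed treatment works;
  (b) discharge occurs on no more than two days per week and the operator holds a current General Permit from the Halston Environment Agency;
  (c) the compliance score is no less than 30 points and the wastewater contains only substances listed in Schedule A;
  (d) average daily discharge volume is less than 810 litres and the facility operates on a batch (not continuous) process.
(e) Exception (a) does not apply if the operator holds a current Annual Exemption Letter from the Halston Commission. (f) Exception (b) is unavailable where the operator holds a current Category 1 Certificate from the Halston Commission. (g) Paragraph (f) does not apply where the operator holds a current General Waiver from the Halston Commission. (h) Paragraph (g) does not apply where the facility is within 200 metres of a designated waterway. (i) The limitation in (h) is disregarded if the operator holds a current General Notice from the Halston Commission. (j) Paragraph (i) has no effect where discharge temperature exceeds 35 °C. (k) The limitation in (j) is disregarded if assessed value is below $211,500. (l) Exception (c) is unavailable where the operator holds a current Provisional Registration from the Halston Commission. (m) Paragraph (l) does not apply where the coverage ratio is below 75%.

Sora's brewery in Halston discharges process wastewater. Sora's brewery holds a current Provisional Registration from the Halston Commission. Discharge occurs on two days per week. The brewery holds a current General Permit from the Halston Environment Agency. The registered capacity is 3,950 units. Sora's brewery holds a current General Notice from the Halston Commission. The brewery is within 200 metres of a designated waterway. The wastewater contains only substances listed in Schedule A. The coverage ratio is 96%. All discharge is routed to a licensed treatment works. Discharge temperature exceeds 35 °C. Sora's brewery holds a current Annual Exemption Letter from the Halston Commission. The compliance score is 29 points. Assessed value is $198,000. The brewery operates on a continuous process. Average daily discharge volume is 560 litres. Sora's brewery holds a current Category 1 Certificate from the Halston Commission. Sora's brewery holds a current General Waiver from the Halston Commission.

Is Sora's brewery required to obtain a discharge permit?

Exception (a): the registered capacity is 3,950 units, meeting the 3,840 units threshold; discharge is routed to a licensed treatment works — every condition holds. But: (e) operates against (a): a current Annual Exemption Letter is held. (a) is therefore removed.
Exception (b) is satisfied on its face — discharge occurs on no more than two days per week; a current General Permit is held. As to paragraphs (f)–(k): (f) applies (a current Category 1 Certificate is held), but is set aside by (g): (g) is triggered — a current General Waiver is held. (h) would limit (g) — the brewery is within 200 m of a designated waterway — but (i) sets (h) aside: (i) is triggered — a current General Notice is held. (j) applies (discharge temperature exceeds 35 °C), but is set aside by (k): (k) is triggered — assessed value is $198,000, below the $211,500 limit. Exception (b) stands.
Exception (c) does not apply: the compliance score is 29 points, short of 30 points.
Exception (d) requires that the facility operates on a batch (not continuous) process; but the facility operates on a continuous process, so (d) is unavailable.

No — exception (b) applies; Sora's brewery is not required to obtain a discharge permit.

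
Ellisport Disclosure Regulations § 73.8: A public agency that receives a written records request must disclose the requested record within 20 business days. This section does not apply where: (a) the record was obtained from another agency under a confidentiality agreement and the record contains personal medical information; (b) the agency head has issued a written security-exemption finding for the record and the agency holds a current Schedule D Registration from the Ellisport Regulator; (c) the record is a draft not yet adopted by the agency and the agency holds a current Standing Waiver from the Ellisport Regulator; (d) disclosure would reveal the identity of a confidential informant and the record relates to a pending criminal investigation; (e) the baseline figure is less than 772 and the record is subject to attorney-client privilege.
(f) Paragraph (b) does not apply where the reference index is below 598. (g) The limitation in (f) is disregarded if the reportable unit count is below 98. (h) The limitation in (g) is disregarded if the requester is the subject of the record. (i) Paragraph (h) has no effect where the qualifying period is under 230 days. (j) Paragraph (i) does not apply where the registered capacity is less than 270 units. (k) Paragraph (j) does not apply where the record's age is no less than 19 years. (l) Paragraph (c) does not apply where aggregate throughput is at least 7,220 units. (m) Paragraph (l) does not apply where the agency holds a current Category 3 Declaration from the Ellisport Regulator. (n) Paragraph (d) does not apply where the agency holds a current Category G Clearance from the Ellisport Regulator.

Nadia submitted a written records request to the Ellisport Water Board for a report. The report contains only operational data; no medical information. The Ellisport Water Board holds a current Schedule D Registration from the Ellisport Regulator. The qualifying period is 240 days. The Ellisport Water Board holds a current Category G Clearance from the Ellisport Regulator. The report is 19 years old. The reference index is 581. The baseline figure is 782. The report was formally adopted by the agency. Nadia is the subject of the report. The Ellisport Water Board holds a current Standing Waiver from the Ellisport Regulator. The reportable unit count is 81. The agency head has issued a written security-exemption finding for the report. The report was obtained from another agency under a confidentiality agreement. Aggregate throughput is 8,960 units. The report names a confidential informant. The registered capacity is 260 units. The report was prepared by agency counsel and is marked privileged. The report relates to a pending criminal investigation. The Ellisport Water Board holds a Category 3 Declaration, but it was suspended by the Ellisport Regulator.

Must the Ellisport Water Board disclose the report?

Yes — the Ellisport Water Board must disclose the report.

Exception (a) fails — the report contains only operational data.
Exception (b)'s conditions are all satisfied: a written security-exemption finding has been issued; a current Schedule D Registration is held. But: (f) operates against (b): the reference index is 581, below the 598 limit. (g) operates (the reportable unit count is 81, below the 98 limit), but is displaced by (h): (h) operates — Nadia is the subject of the report. (i) is inapplicable (the qualifying period is 240 days, not under 230 days), so (h) stands. So (b) is unavailable.
Exception (c) fails — the report has been formally adopted.
Exception (d)'s conditions are all satisfied: the report names a confidential informant; the report relates to a pending investigation. However, paragraph (n) must be considered: (n) operates — a current Category G Clearance is held. (d) is therefore removed.
Exception (e) requires that the baseline figure is less than 772; but the baseline figure is 782, not less than 772, so (e) is unavailable.
No exception is made out. the Ellisport Water Board falls within the general rule.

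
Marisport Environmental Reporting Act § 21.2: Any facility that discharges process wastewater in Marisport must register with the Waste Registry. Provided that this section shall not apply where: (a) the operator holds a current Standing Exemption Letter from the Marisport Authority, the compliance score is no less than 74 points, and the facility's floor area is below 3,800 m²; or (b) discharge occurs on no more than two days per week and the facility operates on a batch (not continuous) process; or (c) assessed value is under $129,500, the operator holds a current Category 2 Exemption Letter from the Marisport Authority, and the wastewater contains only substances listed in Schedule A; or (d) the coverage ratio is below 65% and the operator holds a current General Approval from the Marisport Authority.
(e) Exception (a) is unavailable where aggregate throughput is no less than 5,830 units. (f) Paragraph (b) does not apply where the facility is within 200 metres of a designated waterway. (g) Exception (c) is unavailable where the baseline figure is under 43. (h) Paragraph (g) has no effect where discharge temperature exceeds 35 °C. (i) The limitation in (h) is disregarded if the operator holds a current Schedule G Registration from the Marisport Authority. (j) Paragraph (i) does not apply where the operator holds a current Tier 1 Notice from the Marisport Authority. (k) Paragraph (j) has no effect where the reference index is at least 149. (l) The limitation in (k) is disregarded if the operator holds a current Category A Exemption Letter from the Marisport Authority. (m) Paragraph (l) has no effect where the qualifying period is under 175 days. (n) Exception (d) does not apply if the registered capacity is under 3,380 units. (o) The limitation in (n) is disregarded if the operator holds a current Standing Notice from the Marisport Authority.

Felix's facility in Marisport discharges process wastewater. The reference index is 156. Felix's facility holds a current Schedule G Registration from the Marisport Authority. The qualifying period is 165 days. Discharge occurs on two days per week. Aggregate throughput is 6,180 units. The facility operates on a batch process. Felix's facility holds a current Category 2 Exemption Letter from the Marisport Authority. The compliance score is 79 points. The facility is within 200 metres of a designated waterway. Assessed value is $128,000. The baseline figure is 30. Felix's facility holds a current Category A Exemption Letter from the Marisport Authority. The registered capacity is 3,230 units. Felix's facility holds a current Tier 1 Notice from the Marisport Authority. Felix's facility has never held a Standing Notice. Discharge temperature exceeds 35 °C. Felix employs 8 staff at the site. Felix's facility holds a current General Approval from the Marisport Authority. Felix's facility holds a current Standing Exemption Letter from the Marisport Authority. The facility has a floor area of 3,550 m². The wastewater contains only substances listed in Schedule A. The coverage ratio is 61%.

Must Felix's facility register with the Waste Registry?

Exception (a): a current Standing Exemption Letter is held; the compliance score is 79 points, meeting the 74 points threshold; the facility's floor area is 3,550 m², below the 3,800 m² limit — every condition holds. However, paragraph (e) must be considered: (e) operates against (a): aggregate throughput is 6,180 units, meeting the 5,830 units threshold. Exception (a) does not apply.
Exception (b)'s conditions are all satisfied: discharge occurs on no more than two days per week; the facility operates on a batch process. But applying paragraph (f): (f) operates against (b): the facility is within 200 m of a designated waterway. So (b) is unavailable.
Exception (c) is satisfied on its face — assessed value is $128,000, under the $129,500 limit; a current Category 2 Exemption Letter is held; the wastewater is Schedule-A-only. Turning to paragraphs (g)–(m): (g) is engaged — the baseline figure is 30, under the 43 limit. (h) operates (discharge temperature exceeds 35 °C), but is overridden by (i): (i) operates against (h): a current Schedule G Registration is held. (j) is triggered (a current Tier 1 Notice is held), but is itself disapplied by (k): (k) operates — the reference index is 156, meeting the 149 threshold. (l) is engaged (a current Category A Exemption Letter is held), but is displaced by (m): (m) is triggered — the qualifying period is 165 days, under the 175 days limit. So (c) is unavailable.
Exception (d)'s conditions are all satisfied: the coverage ratio is 61%, below the 65% limit; a current General Approval is held. However, paragraphs (n)–(o) must be considered: (n) applies — the registered capacity is 3,230 units, under the 3,380 units limit. (o), which would lift (n), is not engaged — the Standing Notice is not current. Exception (d) does not apply.
No exception is made out. Felix's facility falls within the general rule.

Yes — Felix's facility must register with the Waste Registry.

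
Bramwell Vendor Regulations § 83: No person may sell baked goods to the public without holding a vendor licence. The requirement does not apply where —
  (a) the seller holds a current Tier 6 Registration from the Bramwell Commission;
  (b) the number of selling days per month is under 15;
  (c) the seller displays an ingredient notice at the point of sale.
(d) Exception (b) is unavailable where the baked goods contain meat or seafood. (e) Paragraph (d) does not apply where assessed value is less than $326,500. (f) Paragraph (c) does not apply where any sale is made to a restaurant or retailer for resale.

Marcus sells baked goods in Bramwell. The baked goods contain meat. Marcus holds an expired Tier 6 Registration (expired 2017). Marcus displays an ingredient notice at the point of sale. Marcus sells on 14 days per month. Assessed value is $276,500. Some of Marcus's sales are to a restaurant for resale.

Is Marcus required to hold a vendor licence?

Exception (a) fails — the Tier 6 Registration is not current.
Exception (b): the number of selling days per month is 14, under the 15 limit — every condition holds. Under paragraphs (d)–(e): (d) would limit (b) — the baked goods contain meat — but (e) sets (d) aside: (e) operates against (d): assessed value is $276,500, less than the $326,500 limit. (b) remains available.
Exception (c)'s conditions are all satisfied: an ingredient notice is displayed. Turning to paragraph (f): (f) is triggered — some sales are to a restaurant for resale. (c) is therefore removed.

No — exception (b) applies; Marcus is not required to hold a vendor licence.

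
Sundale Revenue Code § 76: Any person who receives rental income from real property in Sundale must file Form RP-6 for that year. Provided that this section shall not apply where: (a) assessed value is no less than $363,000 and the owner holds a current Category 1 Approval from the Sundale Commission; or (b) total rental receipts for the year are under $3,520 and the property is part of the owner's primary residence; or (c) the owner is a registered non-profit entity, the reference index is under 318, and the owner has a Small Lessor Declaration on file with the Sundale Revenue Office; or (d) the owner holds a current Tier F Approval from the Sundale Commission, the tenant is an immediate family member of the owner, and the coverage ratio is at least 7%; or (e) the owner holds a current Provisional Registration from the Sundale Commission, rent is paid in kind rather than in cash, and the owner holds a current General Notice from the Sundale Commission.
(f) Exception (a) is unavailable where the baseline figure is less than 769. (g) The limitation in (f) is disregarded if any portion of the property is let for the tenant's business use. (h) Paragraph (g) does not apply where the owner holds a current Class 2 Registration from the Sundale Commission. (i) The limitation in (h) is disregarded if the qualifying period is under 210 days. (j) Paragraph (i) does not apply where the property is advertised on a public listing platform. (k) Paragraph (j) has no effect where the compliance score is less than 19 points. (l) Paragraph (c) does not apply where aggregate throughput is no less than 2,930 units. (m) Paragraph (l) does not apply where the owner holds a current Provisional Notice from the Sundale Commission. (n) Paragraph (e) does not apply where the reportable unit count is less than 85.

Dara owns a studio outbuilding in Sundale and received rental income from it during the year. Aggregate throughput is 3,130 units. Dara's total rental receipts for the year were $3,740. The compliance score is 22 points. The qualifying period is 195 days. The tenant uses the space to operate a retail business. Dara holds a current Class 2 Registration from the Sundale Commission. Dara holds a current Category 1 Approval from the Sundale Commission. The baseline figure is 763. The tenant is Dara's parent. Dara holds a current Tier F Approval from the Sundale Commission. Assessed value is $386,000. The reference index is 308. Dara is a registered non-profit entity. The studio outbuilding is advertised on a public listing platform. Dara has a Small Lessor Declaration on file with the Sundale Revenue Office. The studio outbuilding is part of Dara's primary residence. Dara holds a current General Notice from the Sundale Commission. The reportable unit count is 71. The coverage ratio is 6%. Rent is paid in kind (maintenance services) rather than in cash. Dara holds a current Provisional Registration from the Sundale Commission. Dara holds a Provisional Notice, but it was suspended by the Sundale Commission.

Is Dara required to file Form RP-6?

All of (a)'s requirements are met (assessed value is $386,000, meeting the $363,000 threshold; a current Category 1 Approval is held). But: (f) operates — the baseline figure is 763, less than the 769 limit. (g) operates (the space is let for business use), but yields to (h): (h) operates — a current Class 2 Registration is held. (i) would limit (h) — the qualifying period is 195 days, under the 210 days limit — but (j) sets (i) aside: (j) is engaged — the property is publicly advertised. (k) is not triggered (the compliance score is 22 points, not less than 19 points), so (j) stands. Exception (a) does not apply.
Exception (b) does not apply: total rental receipts for the year are $3,740, not under $3,520.
Exception (c): Dara is a registered non-profit; the reference index is 308, under the 318 limit; a Small Lessor Declaration is on file — every condition holds. However, paragraphs (l)–(m) must be considered: (l) operates against (c): aggregate throughput is 3,130 units, meeting the 2,930 units threshold. (m) is inapplicable (there is no Provisional Notice in force), so (l) stands. So (c) is unavailable.
Exception (d) fails — the coverage ratio is 6%, short of 7%.
All of (e)'s requirements are met (a current Provisional Registration is held; rent is paid in kind; a current General Notice is held). But: (n) is triggered — the reportable unit count is 71, less than the 85 limit. (e) is therefore removed.
No exception applies. The general rule governs.

Yes — Dara must file Form RP-6.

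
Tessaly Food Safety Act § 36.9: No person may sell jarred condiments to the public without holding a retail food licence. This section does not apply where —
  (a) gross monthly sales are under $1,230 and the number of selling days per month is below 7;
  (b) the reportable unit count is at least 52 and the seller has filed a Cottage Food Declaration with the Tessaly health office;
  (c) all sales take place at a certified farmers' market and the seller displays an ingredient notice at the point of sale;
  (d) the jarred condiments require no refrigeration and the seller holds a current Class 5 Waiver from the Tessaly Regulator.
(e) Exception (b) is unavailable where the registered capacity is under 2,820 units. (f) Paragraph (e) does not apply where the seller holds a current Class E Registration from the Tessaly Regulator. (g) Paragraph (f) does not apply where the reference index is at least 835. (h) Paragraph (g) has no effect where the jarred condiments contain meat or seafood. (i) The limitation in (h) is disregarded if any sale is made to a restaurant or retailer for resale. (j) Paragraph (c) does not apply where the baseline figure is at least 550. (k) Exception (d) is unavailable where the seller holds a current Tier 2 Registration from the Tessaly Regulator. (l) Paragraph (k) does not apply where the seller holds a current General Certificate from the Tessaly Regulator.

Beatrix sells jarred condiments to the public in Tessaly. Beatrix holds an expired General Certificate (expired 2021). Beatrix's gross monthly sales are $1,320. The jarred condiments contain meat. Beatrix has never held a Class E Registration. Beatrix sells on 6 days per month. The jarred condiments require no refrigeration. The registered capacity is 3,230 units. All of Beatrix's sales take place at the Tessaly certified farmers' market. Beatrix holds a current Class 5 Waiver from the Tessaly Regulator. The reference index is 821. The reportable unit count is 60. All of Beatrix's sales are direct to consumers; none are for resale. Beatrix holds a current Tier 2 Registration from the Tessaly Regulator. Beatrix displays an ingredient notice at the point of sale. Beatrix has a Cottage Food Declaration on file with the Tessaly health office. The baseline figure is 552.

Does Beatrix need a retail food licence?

Exception (a) does not apply: gross monthly sales are $1,320, not under $1,230.
Exception (b) is satisfied on its face — the reportable unit count is 60, meeting the 52 threshold; a Cottage Food Declaration is on file. Considering the limiting provisions: (e) is not triggered — the registered capacity is 3,230 units, not under 2,820 units. (b) remains available.
Exception (c) is satisfied on its face — all sales are at a certified farmers' market; an ingredient notice is displayed. However, paragraph (j) must be considered: (j) is engaged — the baseline figure is 552, meeting the 550 threshold. So (c) is unavailable.
All of (d)'s requirements are met (the jarred condiments are shelf-stable; a current Class 5 Waiver is held). But applying paragraphs (k)–(l): (k) operates against (d): a current Tier 2 Registration is held. (l) does not operate here (there is no General Certificate in force), so (k) stands. Exception (d) does not apply.

No — exception (b) applies; Beatrix is not required to hold a retail food licence.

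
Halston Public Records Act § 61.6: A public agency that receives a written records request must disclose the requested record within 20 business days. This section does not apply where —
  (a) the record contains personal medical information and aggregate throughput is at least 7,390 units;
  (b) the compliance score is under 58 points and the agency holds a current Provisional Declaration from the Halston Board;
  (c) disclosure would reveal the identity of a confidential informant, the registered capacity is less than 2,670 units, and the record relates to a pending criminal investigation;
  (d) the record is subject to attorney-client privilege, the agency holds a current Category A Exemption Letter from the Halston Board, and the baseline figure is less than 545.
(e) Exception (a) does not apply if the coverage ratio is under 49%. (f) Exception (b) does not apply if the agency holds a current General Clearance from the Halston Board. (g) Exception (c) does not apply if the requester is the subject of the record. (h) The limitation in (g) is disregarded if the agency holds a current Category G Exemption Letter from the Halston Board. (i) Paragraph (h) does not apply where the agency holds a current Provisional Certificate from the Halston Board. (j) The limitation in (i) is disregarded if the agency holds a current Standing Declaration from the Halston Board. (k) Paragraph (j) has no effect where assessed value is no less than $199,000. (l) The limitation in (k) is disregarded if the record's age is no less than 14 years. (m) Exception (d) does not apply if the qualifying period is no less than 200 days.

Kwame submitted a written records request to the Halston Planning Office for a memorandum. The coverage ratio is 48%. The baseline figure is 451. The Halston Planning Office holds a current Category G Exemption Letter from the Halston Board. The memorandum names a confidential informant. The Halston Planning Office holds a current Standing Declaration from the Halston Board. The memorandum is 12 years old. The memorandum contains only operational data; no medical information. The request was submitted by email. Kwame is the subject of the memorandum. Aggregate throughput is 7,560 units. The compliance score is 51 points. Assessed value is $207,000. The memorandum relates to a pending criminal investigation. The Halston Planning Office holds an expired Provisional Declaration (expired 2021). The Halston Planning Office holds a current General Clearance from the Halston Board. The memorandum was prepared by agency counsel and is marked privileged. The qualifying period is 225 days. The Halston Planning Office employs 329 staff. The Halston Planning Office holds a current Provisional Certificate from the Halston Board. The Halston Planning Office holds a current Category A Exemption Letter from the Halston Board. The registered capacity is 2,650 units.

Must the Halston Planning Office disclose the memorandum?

Yes — the Halston Planning Office must disclose the memorandum.

Exception (a) fails — the memorandum contains only operational data.
Exception (b) requires that the agency holds a current Provisional Declaration from the Halston Board; but there is no Provisional Declaration in force, so (b) is unavailable.
Exception (c) is satisfied on its face — the memorandum names a confidential informant; the registered capacity is 2,650 units, less than the 2,670 units limit; the memorandum relates to a pending investigation. Turning to paragraphs (g)–(l): (g) is triggered — Kwame is the subject of the memorandum. (h) would limit (g) — a current Category G Exemption Letter is held — but (i) sets (h) aside: (i) operates against (h): a current Provisional Certificate is held. (j) would limit (i) — a current Standing Declaration is held — but (k) sets (j) aside: (k) operates against (j): assessed value is $207,000, meeting the $199,000 threshold. (l), which would lift (k), is not triggered — the record's age is 12 years, short of 14 years. Exception (c) does not apply.
Exception (d) is satisfied on its face — the memorandum is privileged; a current Category A Exemption Letter is held; the baseline figure is 451, less than the 545 limit. However, paragraph (m) must be considered: (m) operates against (d): the qualifying period is 225 days, meeting the 200 days threshold. Exception (d) does not apply.
No exception displaces § 61.6.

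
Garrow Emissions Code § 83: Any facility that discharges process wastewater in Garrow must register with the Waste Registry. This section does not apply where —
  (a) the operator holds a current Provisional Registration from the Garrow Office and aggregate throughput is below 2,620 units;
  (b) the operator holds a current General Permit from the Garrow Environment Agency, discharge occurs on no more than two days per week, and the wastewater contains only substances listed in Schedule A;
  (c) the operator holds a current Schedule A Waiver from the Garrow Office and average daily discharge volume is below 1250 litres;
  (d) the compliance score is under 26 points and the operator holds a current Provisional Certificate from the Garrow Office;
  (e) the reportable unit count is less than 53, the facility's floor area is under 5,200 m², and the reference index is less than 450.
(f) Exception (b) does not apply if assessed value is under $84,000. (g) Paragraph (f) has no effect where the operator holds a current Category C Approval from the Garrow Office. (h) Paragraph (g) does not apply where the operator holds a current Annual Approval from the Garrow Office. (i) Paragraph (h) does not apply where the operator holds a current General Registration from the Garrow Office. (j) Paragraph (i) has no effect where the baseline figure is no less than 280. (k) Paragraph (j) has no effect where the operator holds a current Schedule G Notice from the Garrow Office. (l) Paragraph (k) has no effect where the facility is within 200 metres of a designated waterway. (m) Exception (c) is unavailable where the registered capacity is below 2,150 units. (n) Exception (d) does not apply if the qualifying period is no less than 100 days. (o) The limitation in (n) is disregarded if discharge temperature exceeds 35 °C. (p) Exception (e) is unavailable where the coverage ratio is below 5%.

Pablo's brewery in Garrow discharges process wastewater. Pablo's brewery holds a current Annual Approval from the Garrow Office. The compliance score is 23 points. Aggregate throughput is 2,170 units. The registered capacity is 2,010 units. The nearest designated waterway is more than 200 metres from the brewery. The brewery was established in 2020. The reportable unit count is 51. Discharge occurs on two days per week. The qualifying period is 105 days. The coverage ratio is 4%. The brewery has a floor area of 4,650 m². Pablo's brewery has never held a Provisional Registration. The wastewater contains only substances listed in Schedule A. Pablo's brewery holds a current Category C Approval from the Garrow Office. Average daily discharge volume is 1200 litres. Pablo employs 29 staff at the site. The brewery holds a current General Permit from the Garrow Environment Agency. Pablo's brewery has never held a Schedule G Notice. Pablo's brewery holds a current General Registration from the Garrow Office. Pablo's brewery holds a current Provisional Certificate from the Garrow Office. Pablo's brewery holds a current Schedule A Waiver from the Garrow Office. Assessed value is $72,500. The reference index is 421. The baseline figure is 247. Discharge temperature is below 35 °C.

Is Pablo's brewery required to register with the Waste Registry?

No — exception (b) applies; Pablo's brewery is not required to register with the Waste Registry.

Exception (a) requires that the operator holds a current Provisional Registration from the Garrow Office; but the Provisional Registration is not current, so (a) is unavailable.
Exception (b): a current General Permit is held; discharge occurs on no more than two days per week; the wastewater is Schedule-A-only — every condition holds. Applying paragraphs (f)–(l): (f) would limit (b) — assessed value is $72,500, under the $84,000 limit — but (g) sets (f) aside: (g) operates against (f): a current Category C Approval is held. (h) is engaged (a current Annual Approval is held), but is itself disapplied by (i): (i) operates against (h): a current General Registration is held. (j) is inapplicable (the baseline figure is 247, short of 280), so (i) stands. Exception (b) stands.
Exception (c) is satisfied on its face — a current Schedule A Waiver is held; average daily discharge volume is 1200 litres, below the 1250 litres limit. But applying paragraph (m): (m) operates against (c): the registered capacity is 2,010 units, below the 2,150 units limit. Exception (c) does not apply.
All of (d)'s requirements are met (the compliance score is 23 points, under the 26 points limit; a current Provisional Certificate is held). But applying paragraphs (n)–(o): (n) operates against (d): the qualifying period is 105 days, meeting the 100 days threshold. (o), which would lift (n), does not operate here — discharge temperature is below 35 °C. Exception (d) does not apply.
All of (e)'s requirements are met (the reportable unit count is 51, less than the 53 limit; the facility's floor area is 4,650 m², under the 5,200 m² limit; the reference index is 421, less than the 450 limit). However, paragraph (p) must be considered: (p) operates against (e): the coverage ratio is 4%, below the 5% limit. So (e) is unavailable.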